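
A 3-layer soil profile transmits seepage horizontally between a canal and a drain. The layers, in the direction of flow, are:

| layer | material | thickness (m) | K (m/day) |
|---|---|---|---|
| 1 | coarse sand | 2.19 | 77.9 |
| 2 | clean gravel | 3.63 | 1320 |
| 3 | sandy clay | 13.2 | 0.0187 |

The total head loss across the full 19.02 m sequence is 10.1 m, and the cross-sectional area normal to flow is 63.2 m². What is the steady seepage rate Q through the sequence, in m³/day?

0.904

Flow is perpendicular to layering, so the layers act in series and the equivalent K is the thickness-weighted harmonic mean.
Total thickness L = 2.19 + 3.63 + 13.2 = 19.02 m.
Σ(b_i/K_i) = 2.19/77.9 + 3.63/1320 + 13.2/0.0187 = 705.9 d.
K_eq = L / Σ(b_i/K_i) = 19.02 / 705.9 = 0.02694 m/day.
Q = K_eq · A · (Δh/L) = 0.02694 × 63.2 × (10.1/19.02) = 0.9042 m³/day.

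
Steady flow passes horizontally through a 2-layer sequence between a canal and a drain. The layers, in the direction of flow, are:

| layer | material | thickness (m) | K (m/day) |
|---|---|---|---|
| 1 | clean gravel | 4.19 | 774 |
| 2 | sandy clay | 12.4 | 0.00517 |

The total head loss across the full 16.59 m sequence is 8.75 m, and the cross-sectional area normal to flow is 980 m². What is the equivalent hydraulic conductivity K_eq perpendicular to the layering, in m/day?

0.00692

Flow is perpendicular to layering, so the layers act in series and the equivalent K is the thickness-weighted harmonic mean.
Total thickness L = 4.19 + 12.4 = 16.59 m.
Σ(b_i/K_i) = 4.19/774 + 12.4/0.00517 = 2398 d.
K_eq = L / Σ(b_i/K_i) = 16.59 / 2398 = 0.006917 m/day.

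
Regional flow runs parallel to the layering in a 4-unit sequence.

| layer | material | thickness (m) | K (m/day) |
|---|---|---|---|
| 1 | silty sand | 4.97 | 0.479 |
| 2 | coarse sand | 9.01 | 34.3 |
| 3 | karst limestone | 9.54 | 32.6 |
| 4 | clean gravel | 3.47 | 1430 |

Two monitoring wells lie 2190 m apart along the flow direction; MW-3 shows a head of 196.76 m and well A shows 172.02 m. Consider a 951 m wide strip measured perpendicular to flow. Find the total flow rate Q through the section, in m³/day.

Flow is parallel to layering, so each bed carries its own Darcy discharge and the transmissivities add.
Σ(K_i·b_i) = 0.479×4.97 + 34.3×9.01 + 32.6×9.54 + 1430×3.47 = 5585 m²/day.
Hydraulic gradient i = (196.76 − 172.02) / 2190 = 24.74 / 2190 = 0.01130.
Q = Σ(K_i·b_i) · W · i = 5585 × 951 × 0.01130 = 59996 m³/day.

60000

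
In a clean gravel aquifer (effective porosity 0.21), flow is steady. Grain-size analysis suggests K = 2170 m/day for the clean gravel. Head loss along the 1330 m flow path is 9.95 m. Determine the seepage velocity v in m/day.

Hydraulic gradient i = Δh / L = 9.95 / 1330 = 0.007481.
Darcy flux q = K · i = 2170 × 0.007481 = 16.23 m/day.
Seepage velocity v = q / n_e = 16.23 / 0.21 = 77.31 m/day.

77.3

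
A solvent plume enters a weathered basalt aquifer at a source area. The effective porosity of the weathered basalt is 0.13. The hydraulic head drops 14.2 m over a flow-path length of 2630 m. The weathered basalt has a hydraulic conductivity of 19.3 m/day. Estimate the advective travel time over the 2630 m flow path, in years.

Hydraulic gradient i = Δh / L = 14.2 / 2630 = 0.005399.
Darcy flux q = K · i = 19.30 × 0.005399 = 0.1042 m/day.
Seepage velocity v = q / n_e = 0.1042 / 0.13 = 0.8016 m/day.
Travel time t = L / v = 2630 / 0.8016 = 3281 days = 8.983 years.

8.98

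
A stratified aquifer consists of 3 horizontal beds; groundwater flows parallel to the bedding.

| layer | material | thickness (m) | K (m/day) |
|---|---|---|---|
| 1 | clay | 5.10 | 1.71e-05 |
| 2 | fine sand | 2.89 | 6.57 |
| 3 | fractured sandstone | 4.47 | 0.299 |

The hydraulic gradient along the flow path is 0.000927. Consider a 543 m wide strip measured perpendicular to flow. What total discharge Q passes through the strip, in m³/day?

Flow is parallel to layering, so each bed carries its own Darcy discharge and the transmissivities add.
Σ(K_i·b_i) = 1.71e-05×5.10 + 6.57×2.89 + 0.299×4.47 = 20.32 m²/day.
Hydraulic gradient i = 0.000927.
Q = Σ(K_i·b_i) · W · i = 20.32 × 543 × 0.0009270 = 10.23 m³/day.

10.2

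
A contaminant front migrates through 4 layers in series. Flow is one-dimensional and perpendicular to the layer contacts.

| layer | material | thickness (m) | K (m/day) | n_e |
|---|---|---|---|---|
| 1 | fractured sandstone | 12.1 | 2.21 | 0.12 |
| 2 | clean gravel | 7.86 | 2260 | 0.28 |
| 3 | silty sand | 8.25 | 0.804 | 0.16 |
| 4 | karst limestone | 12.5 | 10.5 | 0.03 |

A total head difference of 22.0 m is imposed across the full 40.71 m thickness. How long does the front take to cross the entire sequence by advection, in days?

With flow normal to the layers, continuity requires the same specific discharge q through every layer.
Σ(b_i/K_i) = 12.1/2.21 + 7.86/2260 + 8.25/0.804 + 12.5/10.5 = 16.93 d.
q = Δh / Σ(b_i/K_i) = 22.0 / 16.93 = 1.299 m/day.
In each layer the seepage velocity is v_i = q/n_i, so the layer transit time is t_i = b_i·n_i / q:
  layer 1 (fractured sandstone): t_1 = 12.1 × 0.12 / 1.299 = 1.117 d
  layer 2 (clean gravel): t_2 = 7.86 × 0.28 / 1.299 = 1.694 d
  layer 3 (silty sand): t_3 = 8.25 × 0.16 / 1.299 = 1.016 d
  layer 4 (karst limestone): t_4 = 12.5 × 0.03 / 1.299 = 0.2886 d
Total t = Σ t_i = 4.115 days.

4.12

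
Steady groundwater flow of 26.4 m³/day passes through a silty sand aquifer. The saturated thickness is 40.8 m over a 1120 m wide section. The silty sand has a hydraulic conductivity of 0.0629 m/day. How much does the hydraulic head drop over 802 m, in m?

Cross-sectional area A = 1120 × 40.8 = 45696 m².
From Q = K·A·i, i = Q / (K·A) = 26.4 / (0.06290 × 45696) = 0.009185.
Head loss Δh = i · L = 0.009185 × 802 = 7.366 m.

7.37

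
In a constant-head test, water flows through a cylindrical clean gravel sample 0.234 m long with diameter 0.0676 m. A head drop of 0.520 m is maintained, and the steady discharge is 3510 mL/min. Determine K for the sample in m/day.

Cross-sectional area A = π·(d/2)² = π × (0.0676/2)² = 0.003589 m².
Convert discharge: 3510 mL/min = 5.850e-05 m³/s.
Darcy's law rearranged: K = Q·L / (A·Δh) = 5.850e-05 × 0.234 / (0.003589 × 0.520) = 0.007335 m/s = 633.7 m/day.

634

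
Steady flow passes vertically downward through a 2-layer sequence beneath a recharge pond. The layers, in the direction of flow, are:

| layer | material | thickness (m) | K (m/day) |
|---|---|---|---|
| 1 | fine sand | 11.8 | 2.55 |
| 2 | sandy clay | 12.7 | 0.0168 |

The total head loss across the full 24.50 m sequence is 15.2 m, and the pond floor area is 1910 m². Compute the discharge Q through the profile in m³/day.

38.2

Flow is perpendicular to layering, so the layers act in series and the equivalent K is the thickness-weighted harmonic mean.
Total thickness L = 11.8 + 12.7 = 24.50 m.
Σ(b_i/K_i) = 11.8/2.55 + 12.7/0.0168 = 760.6 d.
K_eq = L / Σ(b_i/K_i) = 24.50 / 760.6 = 0.03221 m/day.
Q = K_eq · A · (Δh/L) = 0.03221 × 1910 × (15.2/24.50) = 38.17 m³/day.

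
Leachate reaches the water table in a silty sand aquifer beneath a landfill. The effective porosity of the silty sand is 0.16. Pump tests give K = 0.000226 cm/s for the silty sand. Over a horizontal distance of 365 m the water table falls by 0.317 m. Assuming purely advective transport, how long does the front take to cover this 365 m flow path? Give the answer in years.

943

Convert K: 0.000226 cm/s × 864 = 0.1953 m/day.
Hydraulic gradient i = Δh / L = 0.317 / 365 = 0.0008685.
Darcy flux q = K · i = 0.1953 × 0.0008685 = 0.0001696 m/day.
Seepage velocity v = q / n_e = 0.0001696 / 0.16 = 0.001060 m/day.
Travel time t = L / v = 365 / 0.001060 = 3.444e+05 days = 942.8 years.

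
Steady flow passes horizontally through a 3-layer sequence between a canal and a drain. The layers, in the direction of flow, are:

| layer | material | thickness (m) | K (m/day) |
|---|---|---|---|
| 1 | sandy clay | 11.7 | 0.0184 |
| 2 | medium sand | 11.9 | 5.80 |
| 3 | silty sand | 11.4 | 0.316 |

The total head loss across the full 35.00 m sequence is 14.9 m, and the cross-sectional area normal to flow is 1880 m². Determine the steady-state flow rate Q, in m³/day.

Flow is perpendicular to layering, so the layers act in series and the equivalent K is the thickness-weighted harmonic mean.
Total thickness L = 11.7 + 11.9 + 11.4 = 35.00 m.
Σ(b_i/K_i) = 11.7/0.0184 + 11.9/5.80 + 11.4/0.316 = 674.0 d.
K_eq = L / Σ(b_i/K_i) = 35.00 / 674.0 = 0.05193 m/day.
Q = K_eq · A · (Δh/L) = 0.05193 × 1880 × (14.9/35.00) = 41.56 m³/day.

41.6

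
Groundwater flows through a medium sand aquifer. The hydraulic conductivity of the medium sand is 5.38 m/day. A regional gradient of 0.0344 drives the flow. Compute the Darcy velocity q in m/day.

0.185

Hydraulic gradient i = 0.0344.
Specific discharge q = K · i = 5.380 × 0.03440 = 0.1851 m/day.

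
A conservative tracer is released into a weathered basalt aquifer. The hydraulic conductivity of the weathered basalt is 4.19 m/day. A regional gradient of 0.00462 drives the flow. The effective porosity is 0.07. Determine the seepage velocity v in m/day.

0.277

Hydraulic gradient i = 0.00462.
Darcy flux q = K · i = 4.190 × 0.004620 = 0.01936 m/day.
Seepage velocity v = q / n_e = 0.01936 / 0.07 = 0.2765 m/day.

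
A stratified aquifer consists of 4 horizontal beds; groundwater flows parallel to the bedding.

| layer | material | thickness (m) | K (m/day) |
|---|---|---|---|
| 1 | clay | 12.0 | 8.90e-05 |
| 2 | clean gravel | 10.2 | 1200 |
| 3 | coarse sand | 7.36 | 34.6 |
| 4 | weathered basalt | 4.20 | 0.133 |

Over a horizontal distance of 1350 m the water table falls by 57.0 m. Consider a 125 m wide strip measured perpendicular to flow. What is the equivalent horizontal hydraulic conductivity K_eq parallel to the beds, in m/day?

370

Flow is parallel to layering, so each bed carries its own Darcy discharge and the transmissivities add.
Σ(K_i·b_i) = 8.90e-05×12.0 + 1200×10.2 + 34.6×7.36 + 0.133×4.20 = 12495 m²/day.
Total thickness b = 33.76 m, so K_eq = Σ(K_i·b_i)/b = 370.1 m/day.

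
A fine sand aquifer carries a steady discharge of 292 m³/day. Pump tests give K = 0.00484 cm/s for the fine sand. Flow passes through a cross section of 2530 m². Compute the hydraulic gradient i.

0.0276

Convert K: 0.00484 cm/s × 864 = 4.182 m/day.
From Q = K·A·i, i = Q / (K·A) = 292 / (4.182 × 2530) = 0.02760.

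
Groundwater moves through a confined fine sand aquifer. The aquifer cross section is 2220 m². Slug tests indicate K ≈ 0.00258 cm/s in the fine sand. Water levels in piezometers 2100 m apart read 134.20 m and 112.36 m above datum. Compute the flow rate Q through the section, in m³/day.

51.5

Convert K: 0.00258 cm/s × 864 = 2.229 m/day.
Hydraulic gradient i = (134.20 − 112.36) / 2100 = 21.84 / 2100 = 0.01040.
Darcy's law: Q = K · A · i = 2.229 × 2220 × 0.01040 = 51.47 m³/day.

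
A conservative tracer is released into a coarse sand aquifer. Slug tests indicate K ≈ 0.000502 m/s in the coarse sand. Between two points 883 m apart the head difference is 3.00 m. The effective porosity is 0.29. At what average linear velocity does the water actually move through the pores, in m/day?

0.508

Convert K: 0.000502 m/s × 86400 = 43.37 m/day.
Hydraulic gradient i = Δh / L = 3.00 / 883 = 0.003398.
Darcy flux q = K · i = 43.37 × 0.003398 = 0.1474 m/day.
Seepage velocity v = q / n_e = 0.1474 / 0.29 = 0.5081 m/day.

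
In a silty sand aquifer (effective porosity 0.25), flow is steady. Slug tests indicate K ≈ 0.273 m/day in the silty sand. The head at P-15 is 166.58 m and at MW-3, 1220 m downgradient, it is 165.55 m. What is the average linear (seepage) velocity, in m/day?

0.000922

Hydraulic gradient i = (166.58 − 165.55) / 1220 = 1.03 / 1220 = 0.0008443.
Darcy flux q = K · i = 0.2730 × 0.0008443 = 0.0002305 m/day.
Seepage velocity v = q / n_e = 0.0002305 / 0.25 = 0.0009219 m/day.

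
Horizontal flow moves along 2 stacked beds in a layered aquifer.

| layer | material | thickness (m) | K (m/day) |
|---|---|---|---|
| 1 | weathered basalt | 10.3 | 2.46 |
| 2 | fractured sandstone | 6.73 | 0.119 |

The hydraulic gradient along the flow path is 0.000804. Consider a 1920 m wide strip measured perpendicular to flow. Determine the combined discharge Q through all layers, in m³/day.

40.4

Flow is parallel to layering, so each bed carries its own Darcy discharge and the transmissivities add.
Σ(K_i·b_i) = 2.46×10.3 + 0.119×6.73 = 26.14 m²/day.
Hydraulic gradient i = 0.000804.
Q = Σ(K_i·b_i) · W · i = 26.14 × 1920 × 0.0008040 = 40.35 m³/day.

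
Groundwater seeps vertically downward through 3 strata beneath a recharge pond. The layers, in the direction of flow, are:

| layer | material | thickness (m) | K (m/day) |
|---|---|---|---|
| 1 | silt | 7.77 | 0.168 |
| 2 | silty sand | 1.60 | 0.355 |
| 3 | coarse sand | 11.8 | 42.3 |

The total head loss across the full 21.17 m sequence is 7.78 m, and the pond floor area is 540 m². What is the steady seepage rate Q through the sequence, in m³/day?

82.3

Flow is perpendicular to layering, so the layers act in series and the equivalent K is the thickness-weighted harmonic mean.
Total thickness L = 7.77 + 1.60 + 11.8 = 21.17 m.
Σ(b_i/K_i) = 7.77/0.168 + 1.60/0.355 + 11.8/42.3 = 51.04 d.
K_eq = L / Σ(b_i/K_i) = 21.17 / 51.04 = 0.4148 m/day.
Q = K_eq · A · (Δh/L) = 0.4148 × 540 × (7.78/21.17) = 82.32 m³/day.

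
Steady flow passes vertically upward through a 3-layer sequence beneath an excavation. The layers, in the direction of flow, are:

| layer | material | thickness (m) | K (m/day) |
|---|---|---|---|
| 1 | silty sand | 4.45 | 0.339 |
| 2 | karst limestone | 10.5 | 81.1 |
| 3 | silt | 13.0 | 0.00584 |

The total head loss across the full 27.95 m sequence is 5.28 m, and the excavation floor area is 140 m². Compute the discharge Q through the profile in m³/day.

0.330

Flow is perpendicular to layering, so the layers act in series and the equivalent K is the thickness-weighted harmonic mean.
Total thickness L = 4.45 + 10.5 + 13.0 = 27.95 m.
Σ(b_i/K_i) = 4.45/0.339 + 10.5/81.1 + 13.0/0.00584 = 2239 d.
K_eq = L / Σ(b_i/K_i) = 27.95 / 2239 = 0.01248 m/day.
Q = K_eq · A · (Δh/L) = 0.01248 × 140 × (5.28/27.95) = 0.3301 m³/day.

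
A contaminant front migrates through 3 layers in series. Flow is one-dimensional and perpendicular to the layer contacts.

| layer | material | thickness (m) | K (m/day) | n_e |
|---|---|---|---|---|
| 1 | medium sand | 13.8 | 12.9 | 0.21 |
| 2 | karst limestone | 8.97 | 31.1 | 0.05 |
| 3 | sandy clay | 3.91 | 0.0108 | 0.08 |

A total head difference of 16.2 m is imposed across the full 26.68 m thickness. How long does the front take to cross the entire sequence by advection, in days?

82.1

With flow normal to the layers, continuity requires the same specific discharge q through every layer.
Σ(b_i/K_i) = 13.8/12.9 + 8.97/31.1 + 3.91/0.0108 = 363.4 d.
q = Δh / Σ(b_i/K_i) = 16.2 / 363.4 = 0.04458 m/day.
In each layer the seepage velocity is v_i = q/n_i, so the layer transit time is t_i = b_i·n_i / q:
  layer 1 (medium sand): t_1 = 13.8 × 0.21 / 0.04458 = 65.01 d
  layer 2 (karst limestone): t_2 = 8.97 × 0.05 / 0.04458 = 10.06 d
  layer 3 (sandy clay): t_3 = 3.91 × 0.08 / 0.04458 = 7.017 d
Total t = Σ t_i = 82.08 days.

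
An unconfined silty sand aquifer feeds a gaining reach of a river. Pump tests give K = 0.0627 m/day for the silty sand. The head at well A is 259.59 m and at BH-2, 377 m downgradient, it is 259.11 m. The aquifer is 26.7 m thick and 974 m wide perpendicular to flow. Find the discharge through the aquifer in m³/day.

Cross-sectional area A = 974 × 26.7 = 26006 m².
Hydraulic gradient i = (259.59 − 259.11) / 377 = 0.48 / 377 = 0.001273.
Darcy's law: Q = K · A · i = 0.06270 × 26006 × 0.001273 = 2.076 m³/day.

2.08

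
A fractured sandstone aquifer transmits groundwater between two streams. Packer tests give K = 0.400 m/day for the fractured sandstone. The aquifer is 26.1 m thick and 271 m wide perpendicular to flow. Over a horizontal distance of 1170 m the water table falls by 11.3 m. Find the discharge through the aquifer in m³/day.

27.3

Cross-sectional area A = 271 × 26.1 = 7073 m².
Hydraulic gradient i = Δh / L = 11.3 / 1170 = 0.009658.
Darcy's law: Q = K · A · i = 0.4000 × 7073 × 0.009658 = 27.33 m³/day.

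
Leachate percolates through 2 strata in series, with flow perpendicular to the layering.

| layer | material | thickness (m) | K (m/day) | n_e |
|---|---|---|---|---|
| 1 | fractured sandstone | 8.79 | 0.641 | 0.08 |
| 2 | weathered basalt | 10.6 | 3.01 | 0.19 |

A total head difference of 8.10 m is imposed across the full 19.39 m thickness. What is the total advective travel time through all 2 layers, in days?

5.78

With flow normal to the layers, continuity requires the same specific discharge q through every layer.
Σ(b_i/K_i) = 8.79/0.641 + 10.6/3.01 = 17.23 d.
q = Δh / Σ(b_i/K_i) = 8.10 / 17.23 = 0.4700 m/day.
In each layer the seepage velocity is v_i = q/n_i, so the layer transit time is t_i = b_i·n_i / q:
  layer 1 (fractured sandstone): t_1 = 8.79 × 0.08 / 0.4700 = 1.496 d
  layer 2 (weathered basalt): t_2 = 10.6 × 0.19 / 0.4700 = 4.285 d
Total t = Σ t_i = 5.781 days.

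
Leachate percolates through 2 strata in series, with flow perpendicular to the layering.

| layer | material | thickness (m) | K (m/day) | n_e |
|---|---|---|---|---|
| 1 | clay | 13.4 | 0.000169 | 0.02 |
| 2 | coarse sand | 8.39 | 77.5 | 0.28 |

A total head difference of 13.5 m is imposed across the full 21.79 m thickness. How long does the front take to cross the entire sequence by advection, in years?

42.1

With flow normal to the layers, continuity requires the same specific discharge q through every layer.
Σ(b_i/K_i) = 13.4/0.000169 + 8.39/77.5 = 79290 d.
q = Δh / Σ(b_i/K_i) = 13.5 / 79290 = 0.0001703 m/day.
In each layer the seepage velocity is v_i = q/n_i, so the layer transit time is t_i = b_i·n_i / q:
  layer 1 (clay): t_1 = 13.4 × 0.02 / 0.0001703 = 1574 d
  layer 2 (coarse sand): t_2 = 8.39 × 0.28 / 0.0001703 = 13798 d
Total t = Σ t_i = 15372 days = 42.09 years.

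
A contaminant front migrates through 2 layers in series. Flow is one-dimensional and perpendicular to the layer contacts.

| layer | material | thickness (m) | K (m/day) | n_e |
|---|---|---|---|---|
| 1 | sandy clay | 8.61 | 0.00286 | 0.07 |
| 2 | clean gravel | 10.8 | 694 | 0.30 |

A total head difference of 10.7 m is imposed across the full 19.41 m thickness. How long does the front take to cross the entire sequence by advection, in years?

2.96

With flow normal to the layers, continuity requires the same specific discharge q through every layer.
Σ(b_i/K_i) = 8.61/0.00286 + 10.8/694 = 3011 d.
q = Δh / Σ(b_i/K_i) = 10.7 / 3011 = 0.003554 m/day.
In each layer the seepage velocity is v_i = q/n_i, so the layer transit time is t_i = b_i·n_i / q:
  layer 1 (sandy clay): t_1 = 8.61 × 0.07 / 0.003554 = 169.6 d
  layer 2 (clean gravel): t_2 = 10.8 × 0.30 / 0.003554 = 911.6 d
Total t = Σ t_i = 1081 days = 2.960 years.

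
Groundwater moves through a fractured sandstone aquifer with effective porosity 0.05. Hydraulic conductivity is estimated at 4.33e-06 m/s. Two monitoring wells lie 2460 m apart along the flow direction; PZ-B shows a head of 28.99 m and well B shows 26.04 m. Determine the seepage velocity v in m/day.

0.00897

Convert K: 4.33e-06 m/s × 86400 = 0.3741 m/day.
Hydraulic gradient i = (28.99 − 26.04) / 2460 = 2.95 / 2460 = 0.001199.
Darcy flux q = K · i = 0.3741 × 0.001199 = 0.0004486 m/day.
Seepage velocity v = q / n_e = 0.0004486 / 0.05 = 0.008973 m/day.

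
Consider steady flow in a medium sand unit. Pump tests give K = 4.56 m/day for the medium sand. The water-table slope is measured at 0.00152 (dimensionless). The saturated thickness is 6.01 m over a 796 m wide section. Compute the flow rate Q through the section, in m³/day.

33.2

Cross-sectional area A = 796 × 6.01 = 4784 m².
Hydraulic gradient i = 0.00152.
Darcy's law: Q = K · A · i = 4.560 × 4784 × 0.001520 = 33.16 m³/day.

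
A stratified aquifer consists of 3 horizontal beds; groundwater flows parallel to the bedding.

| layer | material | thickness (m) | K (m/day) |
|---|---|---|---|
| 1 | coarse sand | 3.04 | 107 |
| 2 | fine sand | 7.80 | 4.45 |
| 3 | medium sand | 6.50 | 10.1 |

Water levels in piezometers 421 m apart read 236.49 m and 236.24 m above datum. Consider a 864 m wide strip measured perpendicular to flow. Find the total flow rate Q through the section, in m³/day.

Flow is parallel to layering, so each bed carries its own Darcy discharge and the transmissivities add.
Σ(K_i·b_i) = 107×3.04 + 4.45×7.80 + 10.1×6.50 = 425.6 m²/day.
Hydraulic gradient i = (236.49 − 236.24) / 421 = 0.25 / 421 = 0.0005938.
Q = Σ(K_i·b_i) · W · i = 425.6 × 864 × 0.0005938 = 218.4 m³/day.

218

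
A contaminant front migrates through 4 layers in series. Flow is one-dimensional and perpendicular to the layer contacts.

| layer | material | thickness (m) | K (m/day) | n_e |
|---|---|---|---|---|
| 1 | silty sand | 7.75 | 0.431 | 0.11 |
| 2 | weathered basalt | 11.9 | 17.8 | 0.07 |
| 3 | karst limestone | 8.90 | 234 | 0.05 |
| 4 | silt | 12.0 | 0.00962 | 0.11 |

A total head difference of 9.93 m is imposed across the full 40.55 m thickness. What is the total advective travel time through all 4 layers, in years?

1.20

With flow normal to the layers, continuity requires the same specific discharge q through every layer.
Σ(b_i/K_i) = 7.75/0.431 + 11.9/17.8 + 8.90/234 + 12.0/0.00962 = 1266 d.
q = Δh / Σ(b_i/K_i) = 9.93 / 1266 = 0.007843 m/day.
In each layer the seepage velocity is v_i = q/n_i, so the layer transit time is t_i = b_i·n_i / q:
  layer 1 (silty sand): t_1 = 7.75 × 0.11 / 0.007843 = 108.7 d
  layer 2 (weathered basalt): t_2 = 11.9 × 0.07 / 0.007843 = 106.2 d
  layer 3 (karst limestone): t_3 = 8.90 × 0.05 / 0.007843 = 56.74 d
  layer 4 (silt): t_4 = 12.0 × 0.11 / 0.007843 = 168.3 d
Total t = Σ t_i = 439.9 days = 1.205 years.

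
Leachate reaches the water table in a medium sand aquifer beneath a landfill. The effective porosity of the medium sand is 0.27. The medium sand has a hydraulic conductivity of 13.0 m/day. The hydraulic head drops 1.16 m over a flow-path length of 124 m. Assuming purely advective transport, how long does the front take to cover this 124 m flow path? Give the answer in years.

0.754

Hydraulic gradient i = Δh / L = 1.16 / 124 = 0.009355.
Darcy flux q = K · i = 13.00 × 0.009355 = 0.1216 m/day.
Seepage velocity v = q / n_e = 0.1216 / 0.27 = 0.4504 m/day.
Travel time t = L / v = 124 / 0.4504 = 275.3 days = 0.7537 years.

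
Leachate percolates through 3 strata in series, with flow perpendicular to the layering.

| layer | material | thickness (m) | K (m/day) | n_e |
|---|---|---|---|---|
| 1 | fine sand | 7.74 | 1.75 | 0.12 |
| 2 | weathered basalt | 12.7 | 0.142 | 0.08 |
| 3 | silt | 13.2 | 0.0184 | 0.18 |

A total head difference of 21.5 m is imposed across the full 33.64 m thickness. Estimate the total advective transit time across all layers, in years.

With flow normal to the layers, continuity requires the same specific discharge q through every layer.
Σ(b_i/K_i) = 7.74/1.75 + 12.7/0.142 + 13.2/0.0184 = 811.3 d.
q = Δh / Σ(b_i/K_i) = 21.5 / 811.3 = 0.02650 m/day.
In each layer the seepage velocity is v_i = q/n_i, so the layer transit time is t_i = b_i·n_i / q:
  layer 1 (fine sand): t_1 = 7.74 × 0.12 / 0.02650 = 35.05 d
  layer 2 (weathered basalt): t_2 = 12.7 × 0.08 / 0.02650 = 38.34 d
  layer 3 (silt): t_3 = 13.2 × 0.18 / 0.02650 = 89.65 d
Total t = Σ t_i = 163.0 days = 0.4464 years.

0.446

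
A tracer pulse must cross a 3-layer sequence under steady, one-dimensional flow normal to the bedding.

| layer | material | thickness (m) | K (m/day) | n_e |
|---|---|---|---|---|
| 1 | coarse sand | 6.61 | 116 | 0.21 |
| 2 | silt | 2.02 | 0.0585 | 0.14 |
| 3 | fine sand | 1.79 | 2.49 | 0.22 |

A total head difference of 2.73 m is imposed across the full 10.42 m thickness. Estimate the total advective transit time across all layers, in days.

26.7

With flow normal to the layers, continuity requires the same specific discharge q through every layer.
Σ(b_i/K_i) = 6.61/116 + 2.02/0.0585 + 1.79/2.49 = 35.31 d.
q = Δh / Σ(b_i/K_i) = 2.73 / 35.31 = 0.07732 m/day.
In each layer the seepage velocity is v_i = q/n_i, so the layer transit time is t_i = b_i·n_i / q:
  layer 1 (coarse sand): t_1 = 6.61 × 0.21 / 0.07732 = 17.95 d
  layer 2 (silt): t_2 = 2.02 × 0.14 / 0.07732 = 3.657 d
  layer 3 (fine sand): t_3 = 1.79 × 0.22 / 0.07732 = 5.093 d
Total t = Σ t_i = 26.70 days.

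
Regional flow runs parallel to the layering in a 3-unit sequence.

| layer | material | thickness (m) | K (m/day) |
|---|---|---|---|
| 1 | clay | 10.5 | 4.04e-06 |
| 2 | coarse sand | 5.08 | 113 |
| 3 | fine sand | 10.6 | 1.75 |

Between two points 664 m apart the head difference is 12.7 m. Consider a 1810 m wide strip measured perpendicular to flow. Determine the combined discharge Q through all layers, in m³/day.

Flow is parallel to layering, so each bed carries its own Darcy discharge and the transmissivities add.
Σ(K_i·b_i) = 4.04e-06×10.5 + 113×5.08 + 1.75×10.6 = 592.6 m²/day.
Hydraulic gradient i = Δh / L = 12.7 / 664 = 0.01913.
Q = Σ(K_i·b_i) · W · i = 592.6 × 1810 × 0.01913 = 20515 m³/day.

20500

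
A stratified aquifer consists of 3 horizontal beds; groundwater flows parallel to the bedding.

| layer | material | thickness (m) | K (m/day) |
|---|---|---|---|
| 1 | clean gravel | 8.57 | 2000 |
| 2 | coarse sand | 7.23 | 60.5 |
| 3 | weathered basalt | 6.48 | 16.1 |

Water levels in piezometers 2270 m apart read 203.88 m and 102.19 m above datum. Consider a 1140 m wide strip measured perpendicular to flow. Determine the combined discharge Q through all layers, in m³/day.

Flow is parallel to layering, so each bed carries its own Darcy discharge and the transmissivities add.
Σ(K_i·b_i) = 2000×8.57 + 60.5×7.23 + 16.1×6.48 = 17682 m²/day.
Hydraulic gradient i = (203.88 − 102.19) / 2270 = 101.69 / 2270 = 0.04480.
Q = Σ(K_i·b_i) · W · i = 17682 × 1140 × 0.04480 = 9.030e+05 m³/day.

903000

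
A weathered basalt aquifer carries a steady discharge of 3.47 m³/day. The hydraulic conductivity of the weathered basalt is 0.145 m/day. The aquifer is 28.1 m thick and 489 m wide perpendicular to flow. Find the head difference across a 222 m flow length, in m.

Cross-sectional area A = 489 × 28.1 = 13741 m².
From Q = K·A·i, i = Q / (K·A) = 3.47 / (0.1450 × 13741) = 0.001742.
Head loss Δh = i · L = 0.001742 × 222 = 0.3866 m.

0.387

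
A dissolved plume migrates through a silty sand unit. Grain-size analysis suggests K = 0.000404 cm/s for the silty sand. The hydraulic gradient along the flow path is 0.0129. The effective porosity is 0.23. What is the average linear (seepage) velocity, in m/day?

Convert K: 0.000404 cm/s × 864 = 0.3491 m/day.
Hydraulic gradient i = 0.0129.
Darcy flux q = K · i = 0.3491 × 0.01290 = 0.004503 m/day.
Seepage velocity v = q / n_e = 0.004503 / 0.23 = 0.01958 m/day.

0.0196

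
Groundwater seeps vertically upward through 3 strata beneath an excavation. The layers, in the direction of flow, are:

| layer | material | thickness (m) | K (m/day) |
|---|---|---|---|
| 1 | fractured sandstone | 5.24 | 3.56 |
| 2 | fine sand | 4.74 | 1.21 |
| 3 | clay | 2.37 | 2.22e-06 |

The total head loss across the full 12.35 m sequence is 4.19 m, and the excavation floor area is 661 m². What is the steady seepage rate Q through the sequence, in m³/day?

Flow is perpendicular to layering, so the layers act in series and the equivalent K is the thickness-weighted harmonic mean.
Total thickness L = 5.24 + 4.74 + 2.37 = 12.35 m.
Σ(b_i/K_i) = 5.24/3.56 + 4.74/1.21 + 2.37/2.22e-06 = 1.068e+06 d.
K_eq = L / Σ(b_i/K_i) = 12.35 / 1.068e+06 = 1.157e-05 m/day.
Q = K_eq · A · (Δh/L) = 1.157e-05 × 661 × (4.19/12.35) = 0.002594 m³/day.

0.00259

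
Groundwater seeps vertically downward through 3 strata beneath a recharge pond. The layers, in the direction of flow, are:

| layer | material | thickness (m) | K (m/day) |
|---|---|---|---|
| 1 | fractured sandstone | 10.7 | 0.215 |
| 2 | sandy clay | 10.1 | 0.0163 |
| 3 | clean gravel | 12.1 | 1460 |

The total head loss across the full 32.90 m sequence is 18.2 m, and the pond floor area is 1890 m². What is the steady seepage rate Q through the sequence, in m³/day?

Flow is perpendicular to layering, so the layers act in series and the equivalent K is the thickness-weighted harmonic mean.
Total thickness L = 10.7 + 10.1 + 12.1 = 32.90 m.
Σ(b_i/K_i) = 10.7/0.215 + 10.1/0.0163 + 12.1/1460 = 669.4 d.
K_eq = L / Σ(b_i/K_i) = 32.90 / 669.4 = 0.04915 m/day.
Q = K_eq · A · (Δh/L) = 0.04915 × 1890 × (18.2/32.90) = 51.39 m³/day.

51.4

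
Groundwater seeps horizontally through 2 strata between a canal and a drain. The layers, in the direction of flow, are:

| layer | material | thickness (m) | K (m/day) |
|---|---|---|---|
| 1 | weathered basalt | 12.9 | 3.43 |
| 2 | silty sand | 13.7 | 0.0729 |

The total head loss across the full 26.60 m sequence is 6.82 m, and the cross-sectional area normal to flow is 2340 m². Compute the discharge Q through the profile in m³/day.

83.3

Flow is perpendicular to layering, so the layers act in series and the equivalent K is the thickness-weighted harmonic mean.
Total thickness L = 12.9 + 13.7 = 26.60 m.
Σ(b_i/K_i) = 12.9/3.43 + 13.7/0.0729 = 191.7 d.
K_eq = L / Σ(b_i/K_i) = 26.60 / 191.7 = 0.1388 m/day.
Q = K_eq · A · (Δh/L) = 0.1388 × 2340 × (6.82/26.60) = 83.25 m³/day.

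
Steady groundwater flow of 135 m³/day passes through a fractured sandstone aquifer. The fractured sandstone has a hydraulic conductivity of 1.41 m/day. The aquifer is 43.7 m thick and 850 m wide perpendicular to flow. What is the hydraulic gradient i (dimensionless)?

0.00258

Cross-sectional area A = 850 × 43.7 = 37145 m².
From Q = K·A·i, i = Q / (K·A) = 135 / (1.410 × 37145) = 0.002578.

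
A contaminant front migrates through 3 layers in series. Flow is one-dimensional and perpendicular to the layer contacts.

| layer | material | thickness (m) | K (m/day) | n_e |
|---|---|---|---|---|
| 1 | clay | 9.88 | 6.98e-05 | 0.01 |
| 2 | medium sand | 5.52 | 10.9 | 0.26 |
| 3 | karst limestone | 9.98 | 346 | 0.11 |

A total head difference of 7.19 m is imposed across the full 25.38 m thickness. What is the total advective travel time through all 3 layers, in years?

With flow normal to the layers, continuity requires the same specific discharge q through every layer.
Σ(b_i/K_i) = 9.88/6.98e-05 + 5.52/10.9 + 9.98/346 = 1.415e+05 d.
q = Δh / Σ(b_i/K_i) = 7.19 / 1.415e+05 = 5.080e-05 m/day.
In each layer the seepage velocity is v_i = q/n_i, so the layer transit time is t_i = b_i·n_i / q:
  layer 1 (clay): t_1 = 9.88 × 0.01 / 5.080e-05 = 1945 d
  layer 2 (medium sand): t_2 = 5.52 × 0.26 / 5.080e-05 = 28254 d
  layer 3 (karst limestone): t_3 = 9.98 × 0.11 / 5.080e-05 = 21612 d
Total t = Σ t_i = 51812 days = 141.9 years.

142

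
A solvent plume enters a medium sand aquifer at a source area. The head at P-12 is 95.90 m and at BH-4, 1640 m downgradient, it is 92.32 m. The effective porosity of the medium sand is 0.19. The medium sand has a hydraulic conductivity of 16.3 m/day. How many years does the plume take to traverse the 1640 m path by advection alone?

24.0

Hydraulic gradient i = (95.90 − 92.32) / 1640 = 3.58 / 1640 = 0.002183.
Darcy flux q = K · i = 16.30 × 0.002183 = 0.03558 m/day.
Seepage velocity v = q / n_e = 0.03558 / 0.19 = 0.1873 m/day.
Travel time t = L / v = 1640 / 0.1873 = 8757 days = 23.98 years.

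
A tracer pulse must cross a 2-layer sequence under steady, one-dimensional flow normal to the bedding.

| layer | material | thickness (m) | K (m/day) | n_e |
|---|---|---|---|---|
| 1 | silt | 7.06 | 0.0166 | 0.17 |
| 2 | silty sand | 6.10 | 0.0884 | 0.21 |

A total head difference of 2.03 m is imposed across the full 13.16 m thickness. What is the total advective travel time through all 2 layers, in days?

With flow normal to the layers, continuity requires the same specific discharge q through every layer.
Σ(b_i/K_i) = 7.06/0.0166 + 6.10/0.0884 = 494.3 d.
q = Δh / Σ(b_i/K_i) = 2.03 / 494.3 = 0.004107 m/day.
In each layer the seepage velocity is v_i = q/n_i, so the layer transit time is t_i = b_i·n_i / q:
  layer 1 (silt): t_1 = 7.06 × 0.17 / 0.004107 = 292.2 d
  layer 2 (silty sand): t_2 = 6.10 × 0.21 / 0.004107 = 311.9 d
Total t = Σ t_i = 604.2 days.

604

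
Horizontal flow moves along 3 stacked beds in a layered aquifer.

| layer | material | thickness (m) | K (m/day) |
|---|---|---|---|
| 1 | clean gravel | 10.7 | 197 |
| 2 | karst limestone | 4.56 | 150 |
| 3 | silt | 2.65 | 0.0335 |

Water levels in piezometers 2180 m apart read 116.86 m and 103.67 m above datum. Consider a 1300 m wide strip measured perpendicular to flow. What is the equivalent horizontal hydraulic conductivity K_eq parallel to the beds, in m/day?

156

Flow is parallel to layering, so each bed carries its own Darcy discharge and the transmissivities add.
Σ(K_i·b_i) = 197×10.7 + 150×4.56 + 0.0335×2.65 = 2792 m²/day.
Total thickness b = 17.91 m, so K_eq = Σ(K_i·b_i)/b = 155.9 m/day.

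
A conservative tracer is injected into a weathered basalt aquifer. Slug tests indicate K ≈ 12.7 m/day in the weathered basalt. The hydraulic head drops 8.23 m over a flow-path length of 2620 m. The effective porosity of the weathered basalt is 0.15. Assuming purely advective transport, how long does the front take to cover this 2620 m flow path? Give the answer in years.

Hydraulic gradient i = Δh / L = 8.23 / 2620 = 0.003141.
Darcy flux q = K · i = 12.70 × 0.003141 = 0.03989 m/day.
Seepage velocity v = q / n_e = 0.03989 / 0.15 = 0.2660 m/day.
Travel time t = L / v = 2620 / 0.2660 = 9851 days = 26.97 years.

27.0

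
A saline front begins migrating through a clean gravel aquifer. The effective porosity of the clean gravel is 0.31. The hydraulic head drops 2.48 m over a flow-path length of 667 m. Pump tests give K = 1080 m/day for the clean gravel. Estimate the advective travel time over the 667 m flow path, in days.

Hydraulic gradient i = Δh / L = 2.48 / 667 = 0.003718.
Darcy flux q = K · i = 1080 × 0.003718 = 4.016 m/day.
Seepage velocity v = q / n_e = 4.016 / 0.31 = 12.95 m/day.
Travel time t = L / v = 667 / 12.95 = 51.49 days.

51.5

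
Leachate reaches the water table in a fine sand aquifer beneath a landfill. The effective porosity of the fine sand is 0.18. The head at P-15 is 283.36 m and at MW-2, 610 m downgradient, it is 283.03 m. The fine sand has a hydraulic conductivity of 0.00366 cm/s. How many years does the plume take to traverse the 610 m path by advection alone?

Convert K: 0.00366 cm/s × 864 = 3.162 m/day.
Hydraulic gradient i = (283.36 − 283.03) / 610 = 0.33 / 610 = 0.0005410.
Darcy flux q = K · i = 3.162 × 0.0005410 = 0.001711 m/day.
Seepage velocity v = q / n_e = 0.001711 / 0.18 = 0.009504 m/day.
Travel time t = L / v = 610 / 0.009504 = 64184 days = 175.7 years.

176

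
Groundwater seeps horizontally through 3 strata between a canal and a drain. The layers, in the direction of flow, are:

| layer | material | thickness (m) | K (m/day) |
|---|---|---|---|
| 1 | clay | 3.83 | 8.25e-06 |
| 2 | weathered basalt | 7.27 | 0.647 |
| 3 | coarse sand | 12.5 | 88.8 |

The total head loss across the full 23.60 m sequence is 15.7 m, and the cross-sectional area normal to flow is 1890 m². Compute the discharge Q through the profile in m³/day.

0.0639

Flow is perpendicular to layering, so the layers act in series and the equivalent K is the thickness-weighted harmonic mean.
Total thickness L = 3.83 + 7.27 + 12.5 = 23.60 m.
Σ(b_i/K_i) = 3.83/8.25e-06 + 7.27/0.647 + 12.5/88.8 = 4.643e+05 d.
K_eq = L / Σ(b_i/K_i) = 23.60 / 4.643e+05 = 5.083e-05 m/day.
Q = K_eq · A · (Δh/L) = 5.083e-05 × 1890 × (15.7/23.60) = 0.06392 m³/day.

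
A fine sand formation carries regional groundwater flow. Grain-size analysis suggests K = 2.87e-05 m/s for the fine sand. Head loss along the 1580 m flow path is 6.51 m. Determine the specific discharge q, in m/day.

Convert K: 2.87e-05 m/s × 86400 = 2.480 m/day.
Hydraulic gradient i = Δh / L = 6.51 / 1580 = 0.004120.
Specific discharge q = K · i = 2.480 × 0.004120 = 0.01022 m/day.

0.0102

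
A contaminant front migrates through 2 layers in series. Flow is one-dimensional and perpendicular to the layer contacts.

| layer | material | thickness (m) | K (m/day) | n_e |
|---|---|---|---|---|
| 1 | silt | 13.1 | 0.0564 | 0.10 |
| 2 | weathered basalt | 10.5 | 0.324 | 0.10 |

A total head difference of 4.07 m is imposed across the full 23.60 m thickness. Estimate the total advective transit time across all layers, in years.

0.420

With flow normal to the layers, continuity requires the same specific discharge q through every layer.
Σ(b_i/K_i) = 13.1/0.0564 + 10.5/0.324 = 264.7 d.
q = Δh / Σ(b_i/K_i) = 4.07 / 264.7 = 0.01538 m/day.
In each layer the seepage velocity is v_i = q/n_i, so the layer transit time is t_i = b_i·n_i / q:
  layer 1 (silt): t_1 = 13.1 × 0.10 / 0.01538 = 85.19 d
  layer 2 (weathered basalt): t_2 = 10.5 × 0.10 / 0.01538 = 68.28 d
Total t = Σ t_i = 153.5 days = 0.4202 years.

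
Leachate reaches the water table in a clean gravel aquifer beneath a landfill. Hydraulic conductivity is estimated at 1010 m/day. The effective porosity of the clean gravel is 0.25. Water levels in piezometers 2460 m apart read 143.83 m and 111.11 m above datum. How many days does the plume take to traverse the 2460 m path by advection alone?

Hydraulic gradient i = (143.83 − 111.11) / 2460 = 32.72 / 2460 = 0.01330.
Darcy flux q = K · i = 1010 × 0.01330 = 13.43 m/day.
Seepage velocity v = q / n_e = 13.43 / 0.25 = 53.74 m/day.
Travel time t = L / v = 2460 / 53.74 = 45.78 days.

45.8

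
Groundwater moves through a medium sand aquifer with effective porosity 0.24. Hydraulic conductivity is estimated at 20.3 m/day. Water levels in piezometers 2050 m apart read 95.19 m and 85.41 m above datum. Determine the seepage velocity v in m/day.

0.404

Hydraulic gradient i = (95.19 − 85.41) / 2050 = 9.78 / 2050 = 0.004771.
Darcy flux q = K · i = 20.30 × 0.004771 = 0.09685 m/day.
Seepage velocity v = q / n_e = 0.09685 / 0.24 = 0.4035 m/day.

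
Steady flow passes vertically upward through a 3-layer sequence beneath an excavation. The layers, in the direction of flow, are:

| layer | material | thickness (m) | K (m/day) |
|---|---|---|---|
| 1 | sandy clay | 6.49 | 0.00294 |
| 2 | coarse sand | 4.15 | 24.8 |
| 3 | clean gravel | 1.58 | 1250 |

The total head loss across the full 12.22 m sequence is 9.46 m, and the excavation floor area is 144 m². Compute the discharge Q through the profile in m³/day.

Flow is perpendicular to layering, so the layers act in series and the equivalent K is the thickness-weighted harmonic mean.
Total thickness L = 6.49 + 4.15 + 1.58 = 12.22 m.
Σ(b_i/K_i) = 6.49/0.00294 + 4.15/24.8 + 1.58/1250 = 2208 d.
K_eq = L / Σ(b_i/K_i) = 12.22 / 2208 = 0.005535 m/day.
Q = K_eq · A · (Δh/L) = 0.005535 × 144 × (9.46/12.22) = 0.6171 m³/day.

0.617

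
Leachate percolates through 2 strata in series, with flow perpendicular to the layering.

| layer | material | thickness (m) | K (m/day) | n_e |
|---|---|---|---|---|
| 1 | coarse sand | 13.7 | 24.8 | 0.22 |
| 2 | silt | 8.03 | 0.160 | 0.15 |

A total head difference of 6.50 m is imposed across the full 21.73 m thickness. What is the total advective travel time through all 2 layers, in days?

With flow normal to the layers, continuity requires the same specific discharge q through every layer.
Σ(b_i/K_i) = 13.7/24.8 + 8.03/0.160 = 50.74 d.
q = Δh / Σ(b_i/K_i) = 6.50 / 50.74 = 0.1281 m/day.
In each layer the seepage velocity is v_i = q/n_i, so the layer transit time is t_i = b_i·n_i / q:
  layer 1 (coarse sand): t_1 = 13.7 × 0.22 / 0.1281 = 23.53 d
  layer 2 (silt): t_2 = 8.03 × 0.15 / 0.1281 = 9.402 d
Total t = Σ t_i = 32.93 days.

32.9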